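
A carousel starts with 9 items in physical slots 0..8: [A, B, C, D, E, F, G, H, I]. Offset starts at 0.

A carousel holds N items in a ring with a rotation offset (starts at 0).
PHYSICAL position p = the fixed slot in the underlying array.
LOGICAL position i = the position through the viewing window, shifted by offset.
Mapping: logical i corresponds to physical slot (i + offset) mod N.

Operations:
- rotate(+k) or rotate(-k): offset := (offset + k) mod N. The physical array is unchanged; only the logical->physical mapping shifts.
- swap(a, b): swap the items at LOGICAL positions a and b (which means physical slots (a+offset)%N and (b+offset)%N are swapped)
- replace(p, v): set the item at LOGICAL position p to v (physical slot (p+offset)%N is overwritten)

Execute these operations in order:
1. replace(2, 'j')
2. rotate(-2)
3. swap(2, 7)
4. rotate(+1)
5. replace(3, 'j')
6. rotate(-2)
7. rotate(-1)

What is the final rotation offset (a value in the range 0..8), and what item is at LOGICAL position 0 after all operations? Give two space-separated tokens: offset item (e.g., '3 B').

Answer: 5 A

Derivation:
After op 1 (replace(2, 'j')): offset=0, physical=[A,B,j,D,E,F,G,H,I], logical=[A,B,j,D,E,F,G,H,I]
After op 2 (rotate(-2)): offset=7, physical=[A,B,j,D,E,F,G,H,I], logical=[H,I,A,B,j,D,E,F,G]
After op 3 (swap(2, 7)): offset=7, physical=[F,B,j,D,E,A,G,H,I], logical=[H,I,F,B,j,D,E,A,G]
After op 4 (rotate(+1)): offset=8, physical=[F,B,j,D,E,A,G,H,I], logical=[I,F,B,j,D,E,A,G,H]
After op 5 (replace(3, 'j')): offset=8, physical=[F,B,j,D,E,A,G,H,I], logical=[I,F,B,j,D,E,A,G,H]
After op 6 (rotate(-2)): offset=6, physical=[F,B,j,D,E,A,G,H,I], logical=[G,H,I,F,B,j,D,E,A]
After op 7 (rotate(-1)): offset=5, physical=[F,B,j,D,E,A,G,H,I], logical=[A,G,H,I,F,B,j,D,E]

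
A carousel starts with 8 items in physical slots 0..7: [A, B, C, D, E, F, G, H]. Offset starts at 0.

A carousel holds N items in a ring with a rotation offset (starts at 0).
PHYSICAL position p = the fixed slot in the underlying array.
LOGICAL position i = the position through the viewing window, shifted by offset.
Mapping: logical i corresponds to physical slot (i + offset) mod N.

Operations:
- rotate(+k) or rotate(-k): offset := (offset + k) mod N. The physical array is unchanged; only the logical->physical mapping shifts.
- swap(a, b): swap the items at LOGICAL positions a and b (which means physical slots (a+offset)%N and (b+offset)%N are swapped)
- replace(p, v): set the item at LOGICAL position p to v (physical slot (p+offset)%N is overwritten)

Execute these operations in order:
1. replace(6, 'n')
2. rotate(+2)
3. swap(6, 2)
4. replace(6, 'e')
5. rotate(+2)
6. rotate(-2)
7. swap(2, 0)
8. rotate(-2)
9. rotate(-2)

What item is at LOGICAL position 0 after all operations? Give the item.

Answer: n

Derivation:
After op 1 (replace(6, 'n')): offset=0, physical=[A,B,C,D,E,F,n,H], logical=[A,B,C,D,E,F,n,H]
After op 2 (rotate(+2)): offset=2, physical=[A,B,C,D,E,F,n,H], logical=[C,D,E,F,n,H,A,B]
After op 3 (swap(6, 2)): offset=2, physical=[E,B,C,D,A,F,n,H], logical=[C,D,A,F,n,H,E,B]
After op 4 (replace(6, 'e')): offset=2, physical=[e,B,C,D,A,F,n,H], logical=[C,D,A,F,n,H,e,B]
After op 5 (rotate(+2)): offset=4, physical=[e,B,C,D,A,F,n,H], logical=[A,F,n,H,e,B,C,D]
After op 6 (rotate(-2)): offset=2, physical=[e,B,C,D,A,F,n,H], logical=[C,D,A,F,n,H,e,B]
After op 7 (swap(2, 0)): offset=2, physical=[e,B,A,D,C,F,n,H], logical=[A,D,C,F,n,H,e,B]
After op 8 (rotate(-2)): offset=0, physical=[e,B,A,D,C,F,n,H], logical=[e,B,A,D,C,F,n,H]
After op 9 (rotate(-2)): offset=6, physical=[e,B,A,D,C,F,n,H], logical=[n,H,e,B,A,D,C,F]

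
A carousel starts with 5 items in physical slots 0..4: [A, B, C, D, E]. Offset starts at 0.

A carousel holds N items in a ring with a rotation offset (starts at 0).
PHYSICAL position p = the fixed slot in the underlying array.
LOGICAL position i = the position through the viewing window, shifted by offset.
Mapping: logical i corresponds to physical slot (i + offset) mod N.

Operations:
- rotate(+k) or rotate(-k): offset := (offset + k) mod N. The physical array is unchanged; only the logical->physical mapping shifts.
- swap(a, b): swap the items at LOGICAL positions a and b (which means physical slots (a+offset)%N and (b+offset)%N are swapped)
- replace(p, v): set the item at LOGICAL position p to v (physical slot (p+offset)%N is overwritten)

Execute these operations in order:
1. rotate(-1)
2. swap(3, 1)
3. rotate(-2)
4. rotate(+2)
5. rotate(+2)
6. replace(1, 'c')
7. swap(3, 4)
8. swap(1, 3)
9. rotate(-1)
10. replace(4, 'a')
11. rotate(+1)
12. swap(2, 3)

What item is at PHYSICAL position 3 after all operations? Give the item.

After op 1 (rotate(-1)): offset=4, physical=[A,B,C,D,E], logical=[E,A,B,C,D]
After op 2 (swap(3, 1)): offset=4, physical=[C,B,A,D,E], logical=[E,C,B,A,D]
After op 3 (rotate(-2)): offset=2, physical=[C,B,A,D,E], logical=[A,D,E,C,B]
After op 4 (rotate(+2)): offset=4, physical=[C,B,A,D,E], logical=[E,C,B,A,D]
After op 5 (rotate(+2)): offset=1, physical=[C,B,A,D,E], logical=[B,A,D,E,C]
After op 6 (replace(1, 'c')): offset=1, physical=[C,B,c,D,E], logical=[B,c,D,E,C]
After op 7 (swap(3, 4)): offset=1, physical=[E,B,c,D,C], logical=[B,c,D,C,E]
After op 8 (swap(1, 3)): offset=1, physical=[E,B,C,D,c], logical=[B,C,D,c,E]
After op 9 (rotate(-1)): offset=0, physical=[E,B,C,D,c], logical=[E,B,C,D,c]
After op 10 (replace(4, 'a')): offset=0, physical=[E,B,C,D,a], logical=[E,B,C,D,a]
After op 11 (rotate(+1)): offset=1, physical=[E,B,C,D,a], logical=[B,C,D,a,E]
After op 12 (swap(2, 3)): offset=1, physical=[E,B,C,a,D], logical=[B,C,a,D,E]

Answer: a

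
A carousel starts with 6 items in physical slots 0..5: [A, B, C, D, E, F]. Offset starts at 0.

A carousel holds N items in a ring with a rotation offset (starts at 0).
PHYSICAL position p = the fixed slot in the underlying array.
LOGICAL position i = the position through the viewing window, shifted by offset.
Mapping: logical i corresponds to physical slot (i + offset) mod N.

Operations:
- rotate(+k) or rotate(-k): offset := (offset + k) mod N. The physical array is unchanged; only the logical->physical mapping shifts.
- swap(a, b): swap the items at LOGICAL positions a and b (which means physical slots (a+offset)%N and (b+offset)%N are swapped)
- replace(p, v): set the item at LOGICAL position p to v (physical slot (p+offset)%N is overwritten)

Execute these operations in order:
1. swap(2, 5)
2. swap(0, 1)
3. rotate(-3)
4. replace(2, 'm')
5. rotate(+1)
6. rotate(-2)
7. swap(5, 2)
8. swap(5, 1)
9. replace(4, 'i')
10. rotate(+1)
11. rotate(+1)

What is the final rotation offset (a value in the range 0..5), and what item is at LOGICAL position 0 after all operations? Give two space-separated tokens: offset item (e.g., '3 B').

Answer: 4 A

Derivation:
After op 1 (swap(2, 5)): offset=0, physical=[A,B,F,D,E,C], logical=[A,B,F,D,E,C]
After op 2 (swap(0, 1)): offset=0, physical=[B,A,F,D,E,C], logical=[B,A,F,D,E,C]
After op 3 (rotate(-3)): offset=3, physical=[B,A,F,D,E,C], logical=[D,E,C,B,A,F]
After op 4 (replace(2, 'm')): offset=3, physical=[B,A,F,D,E,m], logical=[D,E,m,B,A,F]
After op 5 (rotate(+1)): offset=4, physical=[B,A,F,D,E,m], logical=[E,m,B,A,F,D]
After op 6 (rotate(-2)): offset=2, physical=[B,A,F,D,E,m], logical=[F,D,E,m,B,A]
After op 7 (swap(5, 2)): offset=2, physical=[B,E,F,D,A,m], logical=[F,D,A,m,B,E]
After op 8 (swap(5, 1)): offset=2, physical=[B,D,F,E,A,m], logical=[F,E,A,m,B,D]
After op 9 (replace(4, 'i')): offset=2, physical=[i,D,F,E,A,m], logical=[F,E,A,m,i,D]
After op 10 (rotate(+1)): offset=3, physical=[i,D,F,E,A,m], logical=[E,A,m,i,D,F]
After op 11 (rotate(+1)): offset=4, physical=[i,D,F,E,A,m], logical=[A,m,i,D,F,E]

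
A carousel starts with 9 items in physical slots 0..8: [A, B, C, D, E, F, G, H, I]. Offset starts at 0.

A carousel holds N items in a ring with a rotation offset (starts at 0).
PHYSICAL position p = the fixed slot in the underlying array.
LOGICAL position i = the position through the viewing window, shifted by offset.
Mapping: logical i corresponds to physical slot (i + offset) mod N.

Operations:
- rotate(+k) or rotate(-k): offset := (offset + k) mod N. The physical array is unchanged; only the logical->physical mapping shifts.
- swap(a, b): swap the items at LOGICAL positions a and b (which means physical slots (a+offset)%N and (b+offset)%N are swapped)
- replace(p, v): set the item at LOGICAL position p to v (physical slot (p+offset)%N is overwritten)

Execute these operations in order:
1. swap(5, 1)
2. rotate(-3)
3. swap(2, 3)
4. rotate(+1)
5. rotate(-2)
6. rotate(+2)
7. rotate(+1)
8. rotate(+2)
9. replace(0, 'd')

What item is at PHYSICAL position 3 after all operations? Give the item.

After op 1 (swap(5, 1)): offset=0, physical=[A,F,C,D,E,B,G,H,I], logical=[A,F,C,D,E,B,G,H,I]
After op 2 (rotate(-3)): offset=6, physical=[A,F,C,D,E,B,G,H,I], logical=[G,H,I,A,F,C,D,E,B]
After op 3 (swap(2, 3)): offset=6, physical=[I,F,C,D,E,B,G,H,A], logical=[G,H,A,I,F,C,D,E,B]
After op 4 (rotate(+1)): offset=7, physical=[I,F,C,D,E,B,G,H,A], logical=[H,A,I,F,C,D,E,B,G]
After op 5 (rotate(-2)): offset=5, physical=[I,F,C,D,E,B,G,H,A], logical=[B,G,H,A,I,F,C,D,E]
After op 6 (rotate(+2)): offset=7, physical=[I,F,C,D,E,B,G,H,A], logical=[H,A,I,F,C,D,E,B,G]
After op 7 (rotate(+1)): offset=8, physical=[I,F,C,D,E,B,G,H,A], logical=[A,I,F,C,D,E,B,G,H]
After op 8 (rotate(+2)): offset=1, physical=[I,F,C,D,E,B,G,H,A], logical=[F,C,D,E,B,G,H,A,I]
After op 9 (replace(0, 'd')): offset=1, physical=[I,d,C,D,E,B,G,H,A], logical=[d,C,D,E,B,G,H,A,I]

Answer: D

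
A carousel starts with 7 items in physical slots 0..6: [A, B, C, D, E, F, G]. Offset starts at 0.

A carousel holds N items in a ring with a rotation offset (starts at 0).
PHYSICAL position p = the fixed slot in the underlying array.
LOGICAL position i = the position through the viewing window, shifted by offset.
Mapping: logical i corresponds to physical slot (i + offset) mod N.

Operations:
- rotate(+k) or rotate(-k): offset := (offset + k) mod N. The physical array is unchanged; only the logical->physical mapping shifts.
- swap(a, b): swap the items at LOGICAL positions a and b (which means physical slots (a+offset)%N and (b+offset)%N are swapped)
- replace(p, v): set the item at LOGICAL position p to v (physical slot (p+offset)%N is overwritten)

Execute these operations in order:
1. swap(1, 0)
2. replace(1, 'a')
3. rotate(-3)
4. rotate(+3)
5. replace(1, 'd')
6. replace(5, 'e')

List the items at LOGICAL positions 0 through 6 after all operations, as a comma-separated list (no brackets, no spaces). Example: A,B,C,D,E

Answer: B,d,C,D,E,e,G

Derivation:
After op 1 (swap(1, 0)): offset=0, physical=[B,A,C,D,E,F,G], logical=[B,A,C,D,E,F,G]
After op 2 (replace(1, 'a')): offset=0, physical=[B,a,C,D,E,F,G], logical=[B,a,C,D,E,F,G]
After op 3 (rotate(-3)): offset=4, physical=[B,a,C,D,E,F,G], logical=[E,F,G,B,a,C,D]
After op 4 (rotate(+3)): offset=0, physical=[B,a,C,D,E,F,G], logical=[B,a,C,D,E,F,G]
After op 5 (replace(1, 'd')): offset=0, physical=[B,d,C,D,E,F,G], logical=[B,d,C,D,E,F,G]
After op 6 (replace(5, 'e')): offset=0, physical=[B,d,C,D,E,e,G], logical=[B,d,C,D,E,e,G]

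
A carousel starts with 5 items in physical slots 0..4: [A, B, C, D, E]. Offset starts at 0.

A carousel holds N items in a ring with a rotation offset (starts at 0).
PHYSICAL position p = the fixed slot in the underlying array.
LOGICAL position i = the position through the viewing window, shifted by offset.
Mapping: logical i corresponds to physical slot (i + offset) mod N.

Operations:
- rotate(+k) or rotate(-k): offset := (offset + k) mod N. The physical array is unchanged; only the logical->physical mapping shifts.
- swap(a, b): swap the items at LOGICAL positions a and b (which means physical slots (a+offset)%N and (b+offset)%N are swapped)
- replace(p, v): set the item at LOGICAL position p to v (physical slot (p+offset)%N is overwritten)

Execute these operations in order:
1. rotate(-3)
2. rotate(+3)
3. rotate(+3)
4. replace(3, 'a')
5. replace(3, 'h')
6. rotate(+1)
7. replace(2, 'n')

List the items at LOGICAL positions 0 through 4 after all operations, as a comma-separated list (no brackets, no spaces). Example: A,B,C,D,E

Answer: E,A,n,C,D

Derivation:
After op 1 (rotate(-3)): offset=2, physical=[A,B,C,D,E], logical=[C,D,E,A,B]
After op 2 (rotate(+3)): offset=0, physical=[A,B,C,D,E], logical=[A,B,C,D,E]
After op 3 (rotate(+3)): offset=3, physical=[A,B,C,D,E], logical=[D,E,A,B,C]
After op 4 (replace(3, 'a')): offset=3, physical=[A,a,C,D,E], logical=[D,E,A,a,C]
After op 5 (replace(3, 'h')): offset=3, physical=[A,h,C,D,E], logical=[D,E,A,h,C]
After op 6 (rotate(+1)): offset=4, physical=[A,h,C,D,E], logical=[E,A,h,C,D]
After op 7 (replace(2, 'n')): offset=4, physical=[A,n,C,D,E], logical=[E,A,n,C,D]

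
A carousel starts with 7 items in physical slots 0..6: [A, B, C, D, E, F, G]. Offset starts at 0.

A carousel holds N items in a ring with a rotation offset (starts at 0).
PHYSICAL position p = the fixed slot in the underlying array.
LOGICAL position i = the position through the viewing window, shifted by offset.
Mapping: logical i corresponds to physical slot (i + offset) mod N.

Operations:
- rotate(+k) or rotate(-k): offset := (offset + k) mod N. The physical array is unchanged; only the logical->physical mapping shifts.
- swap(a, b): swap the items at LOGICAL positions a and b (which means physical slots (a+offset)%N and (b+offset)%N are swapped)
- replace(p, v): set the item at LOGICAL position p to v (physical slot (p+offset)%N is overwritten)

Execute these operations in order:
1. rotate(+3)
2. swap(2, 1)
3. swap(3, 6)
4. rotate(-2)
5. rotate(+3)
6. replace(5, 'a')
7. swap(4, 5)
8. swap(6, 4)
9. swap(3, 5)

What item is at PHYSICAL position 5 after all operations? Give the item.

After op 1 (rotate(+3)): offset=3, physical=[A,B,C,D,E,F,G], logical=[D,E,F,G,A,B,C]
After op 2 (swap(2, 1)): offset=3, physical=[A,B,C,D,F,E,G], logical=[D,F,E,G,A,B,C]
After op 3 (swap(3, 6)): offset=3, physical=[A,B,G,D,F,E,C], logical=[D,F,E,C,A,B,G]
After op 4 (rotate(-2)): offset=1, physical=[A,B,G,D,F,E,C], logical=[B,G,D,F,E,C,A]
After op 5 (rotate(+3)): offset=4, physical=[A,B,G,D,F,E,C], logical=[F,E,C,A,B,G,D]
After op 6 (replace(5, 'a')): offset=4, physical=[A,B,a,D,F,E,C], logical=[F,E,C,A,B,a,D]
After op 7 (swap(4, 5)): offset=4, physical=[A,a,B,D,F,E,C], logical=[F,E,C,A,a,B,D]
After op 8 (swap(6, 4)): offset=4, physical=[A,D,B,a,F,E,C], logical=[F,E,C,A,D,B,a]
After op 9 (swap(3, 5)): offset=4, physical=[B,D,A,a,F,E,C], logical=[F,E,C,B,D,A,a]

Answer: E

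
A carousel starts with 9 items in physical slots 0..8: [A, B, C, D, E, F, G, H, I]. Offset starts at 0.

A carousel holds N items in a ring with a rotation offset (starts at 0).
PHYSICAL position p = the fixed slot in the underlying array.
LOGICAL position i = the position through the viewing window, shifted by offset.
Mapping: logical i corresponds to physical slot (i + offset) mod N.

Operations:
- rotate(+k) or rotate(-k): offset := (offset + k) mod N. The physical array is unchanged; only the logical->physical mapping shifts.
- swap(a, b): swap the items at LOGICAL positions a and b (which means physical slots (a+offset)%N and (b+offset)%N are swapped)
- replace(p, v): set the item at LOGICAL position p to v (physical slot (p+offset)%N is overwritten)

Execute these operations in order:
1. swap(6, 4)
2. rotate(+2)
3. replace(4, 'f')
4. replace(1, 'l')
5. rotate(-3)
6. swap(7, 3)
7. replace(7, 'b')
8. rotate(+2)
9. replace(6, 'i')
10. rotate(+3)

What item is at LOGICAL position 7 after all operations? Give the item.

After op 1 (swap(6, 4)): offset=0, physical=[A,B,C,D,G,F,E,H,I], logical=[A,B,C,D,G,F,E,H,I]
After op 2 (rotate(+2)): offset=2, physical=[A,B,C,D,G,F,E,H,I], logical=[C,D,G,F,E,H,I,A,B]
After op 3 (replace(4, 'f')): offset=2, physical=[A,B,C,D,G,F,f,H,I], logical=[C,D,G,F,f,H,I,A,B]
After op 4 (replace(1, 'l')): offset=2, physical=[A,B,C,l,G,F,f,H,I], logical=[C,l,G,F,f,H,I,A,B]
After op 5 (rotate(-3)): offset=8, physical=[A,B,C,l,G,F,f,H,I], logical=[I,A,B,C,l,G,F,f,H]
After op 6 (swap(7, 3)): offset=8, physical=[A,B,f,l,G,F,C,H,I], logical=[I,A,B,f,l,G,F,C,H]
After op 7 (replace(7, 'b')): offset=8, physical=[A,B,f,l,G,F,b,H,I], logical=[I,A,B,f,l,G,F,b,H]
After op 8 (rotate(+2)): offset=1, physical=[A,B,f,l,G,F,b,H,I], logical=[B,f,l,G,F,b,H,I,A]
After op 9 (replace(6, 'i')): offset=1, physical=[A,B,f,l,G,F,b,i,I], logical=[B,f,l,G,F,b,i,I,A]
After op 10 (rotate(+3)): offset=4, physical=[A,B,f,l,G,F,b,i,I], logical=[G,F,b,i,I,A,B,f,l]

Answer: f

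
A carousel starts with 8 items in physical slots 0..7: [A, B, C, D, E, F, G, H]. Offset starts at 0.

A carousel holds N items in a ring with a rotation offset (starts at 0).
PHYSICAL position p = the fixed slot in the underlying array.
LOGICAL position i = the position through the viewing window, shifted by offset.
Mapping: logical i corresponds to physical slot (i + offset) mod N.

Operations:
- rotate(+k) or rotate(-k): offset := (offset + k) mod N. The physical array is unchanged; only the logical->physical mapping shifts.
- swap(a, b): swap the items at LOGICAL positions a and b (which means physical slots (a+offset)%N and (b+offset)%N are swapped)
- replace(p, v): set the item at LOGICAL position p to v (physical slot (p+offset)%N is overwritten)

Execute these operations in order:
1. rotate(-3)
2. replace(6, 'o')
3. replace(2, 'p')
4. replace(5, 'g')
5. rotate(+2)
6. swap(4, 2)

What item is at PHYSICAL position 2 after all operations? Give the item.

After op 1 (rotate(-3)): offset=5, physical=[A,B,C,D,E,F,G,H], logical=[F,G,H,A,B,C,D,E]
After op 2 (replace(6, 'o')): offset=5, physical=[A,B,C,o,E,F,G,H], logical=[F,G,H,A,B,C,o,E]
After op 3 (replace(2, 'p')): offset=5, physical=[A,B,C,o,E,F,G,p], logical=[F,G,p,A,B,C,o,E]
After op 4 (replace(5, 'g')): offset=5, physical=[A,B,g,o,E,F,G,p], logical=[F,G,p,A,B,g,o,E]
After op 5 (rotate(+2)): offset=7, physical=[A,B,g,o,E,F,G,p], logical=[p,A,B,g,o,E,F,G]
After op 6 (swap(4, 2)): offset=7, physical=[A,o,g,B,E,F,G,p], logical=[p,A,o,g,B,E,F,G]

Answer: g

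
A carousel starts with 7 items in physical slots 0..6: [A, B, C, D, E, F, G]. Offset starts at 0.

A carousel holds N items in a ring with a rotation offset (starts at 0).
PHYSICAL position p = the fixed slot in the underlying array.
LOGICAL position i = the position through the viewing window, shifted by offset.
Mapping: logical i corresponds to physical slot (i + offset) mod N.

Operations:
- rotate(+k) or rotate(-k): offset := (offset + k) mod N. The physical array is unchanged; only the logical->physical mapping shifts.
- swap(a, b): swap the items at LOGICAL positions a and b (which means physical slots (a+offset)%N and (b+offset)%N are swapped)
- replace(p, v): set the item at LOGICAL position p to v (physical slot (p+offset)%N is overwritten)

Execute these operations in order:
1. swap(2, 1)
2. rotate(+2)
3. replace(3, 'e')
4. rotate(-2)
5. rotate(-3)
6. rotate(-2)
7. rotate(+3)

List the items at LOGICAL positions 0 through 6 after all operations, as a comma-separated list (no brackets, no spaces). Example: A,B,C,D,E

After op 1 (swap(2, 1)): offset=0, physical=[A,C,B,D,E,F,G], logical=[A,C,B,D,E,F,G]
After op 2 (rotate(+2)): offset=2, physical=[A,C,B,D,E,F,G], logical=[B,D,E,F,G,A,C]
After op 3 (replace(3, 'e')): offset=2, physical=[A,C,B,D,E,e,G], logical=[B,D,E,e,G,A,C]
After op 4 (rotate(-2)): offset=0, physical=[A,C,B,D,E,e,G], logical=[A,C,B,D,E,e,G]
After op 5 (rotate(-3)): offset=4, physical=[A,C,B,D,E,e,G], logical=[E,e,G,A,C,B,D]
After op 6 (rotate(-2)): offset=2, physical=[A,C,B,D,E,e,G], logical=[B,D,E,e,G,A,C]
After op 7 (rotate(+3)): offset=5, physical=[A,C,B,D,E,e,G], logical=[e,G,A,C,B,D,E]

Answer: e,G,A,C,B,D,E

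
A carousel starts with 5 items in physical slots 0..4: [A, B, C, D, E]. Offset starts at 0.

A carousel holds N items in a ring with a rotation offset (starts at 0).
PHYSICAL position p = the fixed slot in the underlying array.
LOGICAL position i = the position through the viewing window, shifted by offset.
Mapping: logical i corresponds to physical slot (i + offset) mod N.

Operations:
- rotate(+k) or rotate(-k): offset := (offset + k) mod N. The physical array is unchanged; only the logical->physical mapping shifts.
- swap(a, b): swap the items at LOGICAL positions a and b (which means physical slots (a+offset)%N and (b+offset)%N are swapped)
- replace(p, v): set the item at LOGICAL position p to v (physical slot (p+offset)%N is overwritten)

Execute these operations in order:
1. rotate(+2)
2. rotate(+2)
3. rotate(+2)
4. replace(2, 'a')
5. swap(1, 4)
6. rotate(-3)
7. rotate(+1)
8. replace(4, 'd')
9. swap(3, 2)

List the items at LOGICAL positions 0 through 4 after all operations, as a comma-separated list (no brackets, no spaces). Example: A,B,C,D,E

Answer: E,C,A,B,d

Derivation:
After op 1 (rotate(+2)): offset=2, physical=[A,B,C,D,E], logical=[C,D,E,A,B]
After op 2 (rotate(+2)): offset=4, physical=[A,B,C,D,E], logical=[E,A,B,C,D]
After op 3 (rotate(+2)): offset=1, physical=[A,B,C,D,E], logical=[B,C,D,E,A]
After op 4 (replace(2, 'a')): offset=1, physical=[A,B,C,a,E], logical=[B,C,a,E,A]
After op 5 (swap(1, 4)): offset=1, physical=[C,B,A,a,E], logical=[B,A,a,E,C]
After op 6 (rotate(-3)): offset=3, physical=[C,B,A,a,E], logical=[a,E,C,B,A]
After op 7 (rotate(+1)): offset=4, physical=[C,B,A,a,E], logical=[E,C,B,A,a]
After op 8 (replace(4, 'd')): offset=4, physical=[C,B,A,d,E], logical=[E,C,B,A,d]
After op 9 (swap(3, 2)): offset=4, physical=[C,A,B,d,E], logical=[E,C,A,B,d]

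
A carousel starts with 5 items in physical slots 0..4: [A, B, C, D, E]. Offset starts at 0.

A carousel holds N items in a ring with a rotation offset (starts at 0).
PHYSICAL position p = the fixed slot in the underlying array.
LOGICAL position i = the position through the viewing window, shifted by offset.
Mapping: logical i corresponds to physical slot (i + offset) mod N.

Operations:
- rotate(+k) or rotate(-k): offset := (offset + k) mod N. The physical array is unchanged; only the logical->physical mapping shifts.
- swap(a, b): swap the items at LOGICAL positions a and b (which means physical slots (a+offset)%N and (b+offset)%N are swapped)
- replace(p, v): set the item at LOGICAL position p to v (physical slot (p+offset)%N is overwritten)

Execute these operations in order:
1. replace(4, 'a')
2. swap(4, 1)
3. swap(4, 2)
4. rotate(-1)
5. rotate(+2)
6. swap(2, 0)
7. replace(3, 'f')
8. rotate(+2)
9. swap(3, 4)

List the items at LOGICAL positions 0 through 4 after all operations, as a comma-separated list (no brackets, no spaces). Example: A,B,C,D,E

Answer: a,f,A,B,D

Derivation:
After op 1 (replace(4, 'a')): offset=0, physical=[A,B,C,D,a], logical=[A,B,C,D,a]
After op 2 (swap(4, 1)): offset=0, physical=[A,a,C,D,B], logical=[A,a,C,D,B]
After op 3 (swap(4, 2)): offset=0, physical=[A,a,B,D,C], logical=[A,a,B,D,C]
After op 4 (rotate(-1)): offset=4, physical=[A,a,B,D,C], logical=[C,A,a,B,D]
After op 5 (rotate(+2)): offset=1, physical=[A,a,B,D,C], logical=[a,B,D,C,A]
After op 6 (swap(2, 0)): offset=1, physical=[A,D,B,a,C], logical=[D,B,a,C,A]
After op 7 (replace(3, 'f')): offset=1, physical=[A,D,B,a,f], logical=[D,B,a,f,A]
After op 8 (rotate(+2)): offset=3, physical=[A,D,B,a,f], logical=[a,f,A,D,B]
After op 9 (swap(3, 4)): offset=3, physical=[A,B,D,a,f], logical=[a,f,A,B,D]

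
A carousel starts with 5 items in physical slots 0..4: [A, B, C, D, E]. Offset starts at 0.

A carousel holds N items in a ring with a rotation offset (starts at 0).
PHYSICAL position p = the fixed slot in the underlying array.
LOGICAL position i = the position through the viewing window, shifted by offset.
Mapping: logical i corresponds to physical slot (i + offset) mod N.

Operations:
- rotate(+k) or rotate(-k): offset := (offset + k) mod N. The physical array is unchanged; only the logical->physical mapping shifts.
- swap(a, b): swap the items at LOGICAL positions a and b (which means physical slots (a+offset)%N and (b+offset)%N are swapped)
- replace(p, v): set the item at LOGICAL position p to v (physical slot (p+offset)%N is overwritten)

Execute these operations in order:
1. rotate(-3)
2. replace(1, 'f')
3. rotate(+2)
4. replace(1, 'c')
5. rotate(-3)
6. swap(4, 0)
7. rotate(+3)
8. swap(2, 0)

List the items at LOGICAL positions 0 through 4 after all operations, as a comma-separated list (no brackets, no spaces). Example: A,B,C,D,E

Answer: c,B,E,C,f

Derivation:
After op 1 (rotate(-3)): offset=2, physical=[A,B,C,D,E], logical=[C,D,E,A,B]
After op 2 (replace(1, 'f')): offset=2, physical=[A,B,C,f,E], logical=[C,f,E,A,B]
After op 3 (rotate(+2)): offset=4, physical=[A,B,C,f,E], logical=[E,A,B,C,f]
After op 4 (replace(1, 'c')): offset=4, physical=[c,B,C,f,E], logical=[E,c,B,C,f]
After op 5 (rotate(-3)): offset=1, physical=[c,B,C,f,E], logical=[B,C,f,E,c]
After op 6 (swap(4, 0)): offset=1, physical=[B,c,C,f,E], logical=[c,C,f,E,B]
After op 7 (rotate(+3)): offset=4, physical=[B,c,C,f,E], logical=[E,B,c,C,f]
After op 8 (swap(2, 0)): offset=4, physical=[B,E,C,f,c], logical=[c,B,E,C,f]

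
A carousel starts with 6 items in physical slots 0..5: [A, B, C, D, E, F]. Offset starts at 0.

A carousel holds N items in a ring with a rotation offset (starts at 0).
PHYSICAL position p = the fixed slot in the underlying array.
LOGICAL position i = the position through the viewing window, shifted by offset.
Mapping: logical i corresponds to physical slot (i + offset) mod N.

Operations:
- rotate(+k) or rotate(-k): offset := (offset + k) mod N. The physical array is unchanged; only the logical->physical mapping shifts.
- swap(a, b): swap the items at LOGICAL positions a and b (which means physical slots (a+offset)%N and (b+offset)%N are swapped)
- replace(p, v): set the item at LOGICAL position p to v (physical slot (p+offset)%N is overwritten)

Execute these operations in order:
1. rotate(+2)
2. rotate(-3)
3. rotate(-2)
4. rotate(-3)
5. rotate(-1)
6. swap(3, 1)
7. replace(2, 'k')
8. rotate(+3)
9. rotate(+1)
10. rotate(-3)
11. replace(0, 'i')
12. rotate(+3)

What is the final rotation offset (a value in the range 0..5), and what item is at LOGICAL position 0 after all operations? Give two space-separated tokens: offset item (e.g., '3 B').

Answer: 3 D

Derivation:
After op 1 (rotate(+2)): offset=2, physical=[A,B,C,D,E,F], logical=[C,D,E,F,A,B]
After op 2 (rotate(-3)): offset=5, physical=[A,B,C,D,E,F], logical=[F,A,B,C,D,E]
After op 3 (rotate(-2)): offset=3, physical=[A,B,C,D,E,F], logical=[D,E,F,A,B,C]
After op 4 (rotate(-3)): offset=0, physical=[A,B,C,D,E,F], logical=[A,B,C,D,E,F]
After op 5 (rotate(-1)): offset=5, physical=[A,B,C,D,E,F], logical=[F,A,B,C,D,E]
After op 6 (swap(3, 1)): offset=5, physical=[C,B,A,D,E,F], logical=[F,C,B,A,D,E]
After op 7 (replace(2, 'k')): offset=5, physical=[C,k,A,D,E,F], logical=[F,C,k,A,D,E]
After op 8 (rotate(+3)): offset=2, physical=[C,k,A,D,E,F], logical=[A,D,E,F,C,k]
After op 9 (rotate(+1)): offset=3, physical=[C,k,A,D,E,F], logical=[D,E,F,C,k,A]
After op 10 (rotate(-3)): offset=0, physical=[C,k,A,D,E,F], logical=[C,k,A,D,E,F]
After op 11 (replace(0, 'i')): offset=0, physical=[i,k,A,D,E,F], logical=[i,k,A,D,E,F]
After op 12 (rotate(+3)): offset=3, physical=[i,k,A,D,E,F], logical=[D,E,F,i,k,A]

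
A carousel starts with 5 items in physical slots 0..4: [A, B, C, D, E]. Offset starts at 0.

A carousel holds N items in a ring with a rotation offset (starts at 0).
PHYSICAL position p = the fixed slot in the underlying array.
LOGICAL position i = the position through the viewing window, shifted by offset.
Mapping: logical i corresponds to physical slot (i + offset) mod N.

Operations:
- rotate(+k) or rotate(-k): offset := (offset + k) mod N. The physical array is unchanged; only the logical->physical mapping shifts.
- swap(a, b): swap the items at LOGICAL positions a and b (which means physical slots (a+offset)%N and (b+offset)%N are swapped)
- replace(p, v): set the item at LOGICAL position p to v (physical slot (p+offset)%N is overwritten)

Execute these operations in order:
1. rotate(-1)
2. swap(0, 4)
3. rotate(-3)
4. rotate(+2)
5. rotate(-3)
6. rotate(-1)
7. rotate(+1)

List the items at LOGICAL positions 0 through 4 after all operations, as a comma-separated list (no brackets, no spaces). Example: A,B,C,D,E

Answer: A,B,C,E,D

Derivation:
After op 1 (rotate(-1)): offset=4, physical=[A,B,C,D,E], logical=[E,A,B,C,D]
After op 2 (swap(0, 4)): offset=4, physical=[A,B,C,E,D], logical=[D,A,B,C,E]
After op 3 (rotate(-3)): offset=1, physical=[A,B,C,E,D], logical=[B,C,E,D,A]
After op 4 (rotate(+2)): offset=3, physical=[A,B,C,E,D], logical=[E,D,A,B,C]
After op 5 (rotate(-3)): offset=0, physical=[A,B,C,E,D], logical=[A,B,C,E,D]
After op 6 (rotate(-1)): offset=4, physical=[A,B,C,E,D], logical=[D,A,B,C,E]
After op 7 (rotate(+1)): offset=0, physical=[A,B,C,E,D], logical=[A,B,C,E,D]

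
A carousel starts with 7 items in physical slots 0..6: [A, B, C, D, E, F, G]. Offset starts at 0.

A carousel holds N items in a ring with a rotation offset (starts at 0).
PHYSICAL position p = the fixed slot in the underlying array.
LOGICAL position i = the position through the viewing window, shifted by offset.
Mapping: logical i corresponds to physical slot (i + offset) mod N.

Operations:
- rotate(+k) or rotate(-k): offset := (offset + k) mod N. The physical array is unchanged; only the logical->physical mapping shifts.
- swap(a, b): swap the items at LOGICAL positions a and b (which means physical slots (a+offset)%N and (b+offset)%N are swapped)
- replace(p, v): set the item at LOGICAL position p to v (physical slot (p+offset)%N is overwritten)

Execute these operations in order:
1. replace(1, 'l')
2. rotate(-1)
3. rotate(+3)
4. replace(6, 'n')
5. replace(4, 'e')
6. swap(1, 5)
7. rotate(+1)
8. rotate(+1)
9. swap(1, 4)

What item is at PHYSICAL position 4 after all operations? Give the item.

After op 1 (replace(1, 'l')): offset=0, physical=[A,l,C,D,E,F,G], logical=[A,l,C,D,E,F,G]
After op 2 (rotate(-1)): offset=6, physical=[A,l,C,D,E,F,G], logical=[G,A,l,C,D,E,F]
After op 3 (rotate(+3)): offset=2, physical=[A,l,C,D,E,F,G], logical=[C,D,E,F,G,A,l]
After op 4 (replace(6, 'n')): offset=2, physical=[A,n,C,D,E,F,G], logical=[C,D,E,F,G,A,n]
After op 5 (replace(4, 'e')): offset=2, physical=[A,n,C,D,E,F,e], logical=[C,D,E,F,e,A,n]
After op 6 (swap(1, 5)): offset=2, physical=[D,n,C,A,E,F,e], logical=[C,A,E,F,e,D,n]
After op 7 (rotate(+1)): offset=3, physical=[D,n,C,A,E,F,e], logical=[A,E,F,e,D,n,C]
After op 8 (rotate(+1)): offset=4, physical=[D,n,C,A,E,F,e], logical=[E,F,e,D,n,C,A]
After op 9 (swap(1, 4)): offset=4, physical=[D,F,C,A,E,n,e], logical=[E,n,e,D,F,C,A]

Answer: E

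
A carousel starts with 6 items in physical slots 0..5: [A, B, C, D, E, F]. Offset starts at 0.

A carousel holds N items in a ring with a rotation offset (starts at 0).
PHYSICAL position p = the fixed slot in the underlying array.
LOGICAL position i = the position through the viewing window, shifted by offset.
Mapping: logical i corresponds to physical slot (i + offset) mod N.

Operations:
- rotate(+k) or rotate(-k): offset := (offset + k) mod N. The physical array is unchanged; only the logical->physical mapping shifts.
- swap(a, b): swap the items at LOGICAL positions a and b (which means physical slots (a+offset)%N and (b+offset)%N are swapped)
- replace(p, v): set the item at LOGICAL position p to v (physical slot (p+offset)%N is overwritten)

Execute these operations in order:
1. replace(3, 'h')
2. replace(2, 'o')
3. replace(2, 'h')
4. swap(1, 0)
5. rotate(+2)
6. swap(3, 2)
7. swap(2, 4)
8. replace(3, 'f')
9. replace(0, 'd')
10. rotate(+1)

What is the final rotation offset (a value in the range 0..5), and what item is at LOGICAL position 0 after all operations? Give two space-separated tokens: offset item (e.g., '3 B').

After op 1 (replace(3, 'h')): offset=0, physical=[A,B,C,h,E,F], logical=[A,B,C,h,E,F]
After op 2 (replace(2, 'o')): offset=0, physical=[A,B,o,h,E,F], logical=[A,B,o,h,E,F]
After op 3 (replace(2, 'h')): offset=0, physical=[A,B,h,h,E,F], logical=[A,B,h,h,E,F]
After op 4 (swap(1, 0)): offset=0, physical=[B,A,h,h,E,F], logical=[B,A,h,h,E,F]
After op 5 (rotate(+2)): offset=2, physical=[B,A,h,h,E,F], logical=[h,h,E,F,B,A]
After op 6 (swap(3, 2)): offset=2, physical=[B,A,h,h,F,E], logical=[h,h,F,E,B,A]
After op 7 (swap(2, 4)): offset=2, physical=[F,A,h,h,B,E], logical=[h,h,B,E,F,A]
After op 8 (replace(3, 'f')): offset=2, physical=[F,A,h,h,B,f], logical=[h,h,B,f,F,A]
After op 9 (replace(0, 'd')): offset=2, physical=[F,A,d,h,B,f], logical=[d,h,B,f,F,A]
After op 10 (rotate(+1)): offset=3, physical=[F,A,d,h,B,f], logical=[h,B,f,F,A,d]

Answer: 3 h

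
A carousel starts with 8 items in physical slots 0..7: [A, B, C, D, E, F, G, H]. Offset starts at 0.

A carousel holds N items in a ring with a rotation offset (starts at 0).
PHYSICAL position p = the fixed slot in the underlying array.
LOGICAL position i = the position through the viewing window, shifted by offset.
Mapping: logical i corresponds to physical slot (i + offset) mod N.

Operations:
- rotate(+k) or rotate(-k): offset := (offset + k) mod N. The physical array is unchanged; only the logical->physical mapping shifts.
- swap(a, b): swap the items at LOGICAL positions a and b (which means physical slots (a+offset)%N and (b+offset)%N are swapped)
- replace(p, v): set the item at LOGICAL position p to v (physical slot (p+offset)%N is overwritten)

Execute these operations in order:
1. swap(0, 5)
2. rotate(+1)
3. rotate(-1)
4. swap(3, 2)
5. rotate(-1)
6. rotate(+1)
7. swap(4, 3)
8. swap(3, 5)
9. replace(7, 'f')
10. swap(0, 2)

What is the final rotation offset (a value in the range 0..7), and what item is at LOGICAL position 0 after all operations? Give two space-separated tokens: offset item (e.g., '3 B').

Answer: 0 D

Derivation:
After op 1 (swap(0, 5)): offset=0, physical=[F,B,C,D,E,A,G,H], logical=[F,B,C,D,E,A,G,H]
After op 2 (rotate(+1)): offset=1, physical=[F,B,C,D,E,A,G,H], logical=[B,C,D,E,A,G,H,F]
After op 3 (rotate(-1)): offset=0, physical=[F,B,C,D,E,A,G,H], logical=[F,B,C,D,E,A,G,H]
After op 4 (swap(3, 2)): offset=0, physical=[F,B,D,C,E,A,G,H], logical=[F,B,D,C,E,A,G,H]
After op 5 (rotate(-1)): offset=7, physical=[F,B,D,C,E,A,G,H], logical=[H,F,B,D,C,E,A,G]
After op 6 (rotate(+1)): offset=0, physical=[F,B,D,C,E,A,G,H], logical=[F,B,D,C,E,A,G,H]
After op 7 (swap(4, 3)): offset=0, physical=[F,B,D,E,C,A,G,H], logical=[F,B,D,E,C,A,G,H]
After op 8 (swap(3, 5)): offset=0, physical=[F,B,D,A,C,E,G,H], logical=[F,B,D,A,C,E,G,H]
After op 9 (replace(7, 'f')): offset=0, physical=[F,B,D,A,C,E,G,f], logical=[F,B,D,A,C,E,G,f]
After op 10 (swap(0, 2)): offset=0, physical=[D,B,F,A,C,E,G,f], logical=[D,B,F,A,C,E,G,f]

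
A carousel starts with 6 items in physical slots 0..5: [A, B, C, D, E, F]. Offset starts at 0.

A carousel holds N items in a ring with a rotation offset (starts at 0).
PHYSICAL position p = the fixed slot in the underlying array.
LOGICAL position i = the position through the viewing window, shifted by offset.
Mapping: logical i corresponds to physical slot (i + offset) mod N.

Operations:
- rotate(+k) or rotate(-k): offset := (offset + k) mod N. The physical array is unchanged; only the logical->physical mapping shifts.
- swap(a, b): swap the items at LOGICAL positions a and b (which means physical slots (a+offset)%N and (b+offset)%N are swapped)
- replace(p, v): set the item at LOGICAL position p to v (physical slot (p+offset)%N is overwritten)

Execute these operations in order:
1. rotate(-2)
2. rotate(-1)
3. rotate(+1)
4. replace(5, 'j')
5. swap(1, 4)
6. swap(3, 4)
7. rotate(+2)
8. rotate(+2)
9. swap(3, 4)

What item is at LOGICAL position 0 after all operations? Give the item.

Answer: B

Derivation:
After op 1 (rotate(-2)): offset=4, physical=[A,B,C,D,E,F], logical=[E,F,A,B,C,D]
After op 2 (rotate(-1)): offset=3, physical=[A,B,C,D,E,F], logical=[D,E,F,A,B,C]
After op 3 (rotate(+1)): offset=4, physical=[A,B,C,D,E,F], logical=[E,F,A,B,C,D]
After op 4 (replace(5, 'j')): offset=4, physical=[A,B,C,j,E,F], logical=[E,F,A,B,C,j]
After op 5 (swap(1, 4)): offset=4, physical=[A,B,F,j,E,C], logical=[E,C,A,B,F,j]
After op 6 (swap(3, 4)): offset=4, physical=[A,F,B,j,E,C], logical=[E,C,A,F,B,j]
After op 7 (rotate(+2)): offset=0, physical=[A,F,B,j,E,C], logical=[A,F,B,j,E,C]
After op 8 (rotate(+2)): offset=2, physical=[A,F,B,j,E,C], logical=[B,j,E,C,A,F]
After op 9 (swap(3, 4)): offset=2, physical=[C,F,B,j,E,A], logical=[B,j,E,A,C,F]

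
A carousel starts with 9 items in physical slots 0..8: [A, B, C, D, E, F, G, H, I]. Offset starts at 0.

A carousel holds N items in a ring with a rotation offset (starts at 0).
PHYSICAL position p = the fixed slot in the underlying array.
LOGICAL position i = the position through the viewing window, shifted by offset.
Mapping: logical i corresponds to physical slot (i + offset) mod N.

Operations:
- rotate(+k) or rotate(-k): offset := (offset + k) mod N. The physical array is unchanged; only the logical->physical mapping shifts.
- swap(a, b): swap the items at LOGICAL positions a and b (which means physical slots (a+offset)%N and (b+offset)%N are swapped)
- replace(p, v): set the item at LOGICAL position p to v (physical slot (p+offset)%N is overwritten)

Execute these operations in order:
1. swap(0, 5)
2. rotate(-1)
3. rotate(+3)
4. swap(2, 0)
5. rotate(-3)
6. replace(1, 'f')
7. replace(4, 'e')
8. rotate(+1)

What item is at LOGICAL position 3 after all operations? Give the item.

Answer: e

Derivation:
After op 1 (swap(0, 5)): offset=0, physical=[F,B,C,D,E,A,G,H,I], logical=[F,B,C,D,E,A,G,H,I]
After op 2 (rotate(-1)): offset=8, physical=[F,B,C,D,E,A,G,H,I], logical=[I,F,B,C,D,E,A,G,H]
After op 3 (rotate(+3)): offset=2, physical=[F,B,C,D,E,A,G,H,I], logical=[C,D,E,A,G,H,I,F,B]
After op 4 (swap(2, 0)): offset=2, physical=[F,B,E,D,C,A,G,H,I], logical=[E,D,C,A,G,H,I,F,B]
After op 5 (rotate(-3)): offset=8, physical=[F,B,E,D,C,A,G,H,I], logical=[I,F,B,E,D,C,A,G,H]
After op 6 (replace(1, 'f')): offset=8, physical=[f,B,E,D,C,A,G,H,I], logical=[I,f,B,E,D,C,A,G,H]
After op 7 (replace(4, 'e')): offset=8, physical=[f,B,E,e,C,A,G,H,I], logical=[I,f,B,E,e,C,A,G,H]
After op 8 (rotate(+1)): offset=0, physical=[f,B,E,e,C,A,G,H,I], logical=[f,B,E,e,C,A,G,H,I]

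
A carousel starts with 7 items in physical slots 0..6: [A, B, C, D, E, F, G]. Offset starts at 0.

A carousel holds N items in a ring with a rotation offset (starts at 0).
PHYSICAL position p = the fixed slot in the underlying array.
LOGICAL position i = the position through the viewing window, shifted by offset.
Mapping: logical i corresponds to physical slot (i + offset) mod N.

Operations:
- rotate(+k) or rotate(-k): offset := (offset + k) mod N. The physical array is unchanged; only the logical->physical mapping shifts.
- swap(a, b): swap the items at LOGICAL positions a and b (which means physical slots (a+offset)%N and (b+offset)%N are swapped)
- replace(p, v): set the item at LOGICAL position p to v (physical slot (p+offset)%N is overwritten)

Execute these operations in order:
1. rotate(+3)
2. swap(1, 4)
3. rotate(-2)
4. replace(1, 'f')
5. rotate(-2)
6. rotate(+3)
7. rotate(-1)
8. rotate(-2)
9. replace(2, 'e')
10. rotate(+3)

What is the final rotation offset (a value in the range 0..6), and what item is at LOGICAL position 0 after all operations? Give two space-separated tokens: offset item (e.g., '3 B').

Answer: 2 f

Derivation:
After op 1 (rotate(+3)): offset=3, physical=[A,B,C,D,E,F,G], logical=[D,E,F,G,A,B,C]
After op 2 (swap(1, 4)): offset=3, physical=[E,B,C,D,A,F,G], logical=[D,A,F,G,E,B,C]
After op 3 (rotate(-2)): offset=1, physical=[E,B,C,D,A,F,G], logical=[B,C,D,A,F,G,E]
After op 4 (replace(1, 'f')): offset=1, physical=[E,B,f,D,A,F,G], logical=[B,f,D,A,F,G,E]
After op 5 (rotate(-2)): offset=6, physical=[E,B,f,D,A,F,G], logical=[G,E,B,f,D,A,F]
After op 6 (rotate(+3)): offset=2, physical=[E,B,f,D,A,F,G], logical=[f,D,A,F,G,E,B]
After op 7 (rotate(-1)): offset=1, physical=[E,B,f,D,A,F,G], logical=[B,f,D,A,F,G,E]
After op 8 (rotate(-2)): offset=6, physical=[E,B,f,D,A,F,G], logical=[G,E,B,f,D,A,F]
After op 9 (replace(2, 'e')): offset=6, physical=[E,e,f,D,A,F,G], logical=[G,E,e,f,D,A,F]
After op 10 (rotate(+3)): offset=2, physical=[E,e,f,D,A,F,G], logical=[f,D,A,F,G,E,e]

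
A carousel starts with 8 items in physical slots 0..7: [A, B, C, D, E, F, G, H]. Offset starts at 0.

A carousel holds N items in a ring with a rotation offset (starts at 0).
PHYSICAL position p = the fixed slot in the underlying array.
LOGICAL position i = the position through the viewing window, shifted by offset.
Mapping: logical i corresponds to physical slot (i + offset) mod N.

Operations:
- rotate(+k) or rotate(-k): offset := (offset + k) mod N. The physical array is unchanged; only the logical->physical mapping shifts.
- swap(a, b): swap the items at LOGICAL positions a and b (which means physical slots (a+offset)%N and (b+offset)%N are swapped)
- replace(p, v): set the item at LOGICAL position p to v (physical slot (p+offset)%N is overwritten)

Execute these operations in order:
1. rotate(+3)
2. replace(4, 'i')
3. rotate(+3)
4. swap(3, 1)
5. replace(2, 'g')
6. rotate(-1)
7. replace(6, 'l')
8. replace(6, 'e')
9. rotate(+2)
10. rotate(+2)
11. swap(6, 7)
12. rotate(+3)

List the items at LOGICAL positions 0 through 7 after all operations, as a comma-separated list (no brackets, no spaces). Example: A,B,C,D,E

Answer: E,F,G,g,B,i,C,e

Derivation:
After op 1 (rotate(+3)): offset=3, physical=[A,B,C,D,E,F,G,H], logical=[D,E,F,G,H,A,B,C]
After op 2 (replace(4, 'i')): offset=3, physical=[A,B,C,D,E,F,G,i], logical=[D,E,F,G,i,A,B,C]
After op 3 (rotate(+3)): offset=6, physical=[A,B,C,D,E,F,G,i], logical=[G,i,A,B,C,D,E,F]
After op 4 (swap(3, 1)): offset=6, physical=[A,i,C,D,E,F,G,B], logical=[G,B,A,i,C,D,E,F]
After op 5 (replace(2, 'g')): offset=6, physical=[g,i,C,D,E,F,G,B], logical=[G,B,g,i,C,D,E,F]
After op 6 (rotate(-1)): offset=5, physical=[g,i,C,D,E,F,G,B], logical=[F,G,B,g,i,C,D,E]
After op 7 (replace(6, 'l')): offset=5, physical=[g,i,C,l,E,F,G,B], logical=[F,G,B,g,i,C,l,E]
After op 8 (replace(6, 'e')): offset=5, physical=[g,i,C,e,E,F,G,B], logical=[F,G,B,g,i,C,e,E]
After op 9 (rotate(+2)): offset=7, physical=[g,i,C,e,E,F,G,B], logical=[B,g,i,C,e,E,F,G]
After op 10 (rotate(+2)): offset=1, physical=[g,i,C,e,E,F,G,B], logical=[i,C,e,E,F,G,B,g]
After op 11 (swap(6, 7)): offset=1, physical=[B,i,C,e,E,F,G,g], logical=[i,C,e,E,F,G,g,B]
After op 12 (rotate(+3)): offset=4, physical=[B,i,C,e,E,F,G,g], logical=[E,F,G,g,B,i,C,e]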